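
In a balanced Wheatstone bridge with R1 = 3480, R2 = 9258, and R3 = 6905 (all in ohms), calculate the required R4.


At balance: R1*R4 = R2*R3, so R4 = R2*R3/R1.
R4 = 9258 * 6905 / 3480
R4 = 63926490 / 3480
R4 = 18369.68 ohm

18369.68 ohm


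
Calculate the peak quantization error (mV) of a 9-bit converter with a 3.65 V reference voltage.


The maximum quantization error is +/- LSB/2.
LSB = Vref / 2^n = 3.65 / 512 = 0.00712891 V
Max error = LSB / 2 = 0.00712891 / 2 = 0.00356445 V
Max error = 3.5645 mV

3.5645 mV


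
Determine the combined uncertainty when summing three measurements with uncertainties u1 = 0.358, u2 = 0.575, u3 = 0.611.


For a sum of independent quantities, uc = sqrt(u1^2 + u2^2 + u3^2).
uc = sqrt(0.358^2 + 0.575^2 + 0.611^2)
uc = sqrt(0.128164 + 0.330625 + 0.373321)
uc = 0.9122

0.9122


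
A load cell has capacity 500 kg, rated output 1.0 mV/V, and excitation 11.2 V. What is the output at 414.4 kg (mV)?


Vout = rated_output * Vex * (load / capacity).
Vout = 1.0 * 11.2 * (414.4 / 500)
Vout = 1.0 * 11.2 * 0.8288
Vout = 9.283 mV

9.283 mV


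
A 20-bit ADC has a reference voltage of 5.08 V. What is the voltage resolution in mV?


The resolution (LSB) of an ADC is Vref / 2^n.
LSB = 5.08 / 2^20
LSB = 5.08 / 1048576
LSB = 4.84e-06 V = 0.00484467 mV

0.00484467 mV


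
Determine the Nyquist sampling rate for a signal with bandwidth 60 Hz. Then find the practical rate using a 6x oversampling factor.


By Nyquist theorem, fs_min = 2 * fmax.
fs_min = 2 * 60 = 120 Hz
Practical rate = 6 * fs_min = 6 * 120 = 720 Hz

fs_min = 120 Hz, fs_practical = 720 Hz


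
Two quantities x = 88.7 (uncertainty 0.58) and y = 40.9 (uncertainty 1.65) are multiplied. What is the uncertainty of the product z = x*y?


For a product z = x*y, the relative uncertainty is:
uz/z = sqrt((ux/x)^2 + (uy/y)^2)
Relative uncertainties: ux/x = 0.58/88.7 = 0.006539
uy/y = 1.65/40.9 = 0.040342
z = 88.7 * 40.9 = 3627.8
uz = 3627.8 * sqrt(0.006539^2 + 0.040342^2) = 148.265

148.265


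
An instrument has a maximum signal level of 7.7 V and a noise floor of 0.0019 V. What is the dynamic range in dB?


Dynamic range = 20 * log10(Vmax / Vnoise).
DR = 20 * log10(7.7 / 0.0019)
DR = 20 * log10(4052.63)
DR = 72.15 dB

72.15 dB


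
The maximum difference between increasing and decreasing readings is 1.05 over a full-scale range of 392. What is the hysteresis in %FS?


Hysteresis = (max difference / full scale) * 100%.
H = (1.05 / 392) * 100
H = 0.268 %FS

0.268 %FS


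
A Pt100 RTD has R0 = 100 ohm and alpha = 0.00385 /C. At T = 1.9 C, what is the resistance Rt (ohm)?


The RTD equation: Rt = R0 * (1 + alpha * T).
Rt = 100 * (1 + 0.00385 * 1.9)
Rt = 100 * (1 + 0.007315)
Rt = 100 * 1.007315
Rt = 100.731 ohm

100.731 ohm


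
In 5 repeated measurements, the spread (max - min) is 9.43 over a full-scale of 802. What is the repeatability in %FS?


Repeatability = (spread / full scale) * 100%.
R = (9.43 / 802) * 100
R = 1.176 %FS

1.176 %FS


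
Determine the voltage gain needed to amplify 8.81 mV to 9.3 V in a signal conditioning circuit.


Gain = Vout / Vin (converting to same units).
G = 9.3 V / 8.81 mV
G = 9300.0 mV / 8.81 mV
G = 1055.62

1055.62


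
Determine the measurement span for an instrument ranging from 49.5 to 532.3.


Span = upper range - lower range.
Span = 532.3 - (49.5)
Span = 482.8

482.8


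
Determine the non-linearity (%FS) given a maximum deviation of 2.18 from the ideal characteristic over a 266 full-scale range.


Linearity error = (max deviation / full scale) * 100%.
Linearity = (2.18 / 266) * 100
Linearity = 0.82 %FS

0.82 %FS


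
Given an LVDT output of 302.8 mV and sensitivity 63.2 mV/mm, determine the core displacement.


Displacement = Vout / sensitivity.
d = 302.8 / 63.2
d = 4.791 mm

4.791 mm


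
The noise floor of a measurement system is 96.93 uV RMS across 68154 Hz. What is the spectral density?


Noise spectral density = Vrms / sqrt(BW).
NSD = 96.93 / sqrt(68154)
NSD = 96.93 / 261.0632
NSD = 0.3713 uV/sqrt(Hz)

0.3713 uV/sqrt(Hz)


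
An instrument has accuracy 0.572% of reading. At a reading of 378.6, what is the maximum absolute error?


Absolute error = (accuracy% / 100) * reading.
Error = (0.572 / 100) * 378.6
Error = 0.00572 * 378.6
Error = 2.1656

2.1656


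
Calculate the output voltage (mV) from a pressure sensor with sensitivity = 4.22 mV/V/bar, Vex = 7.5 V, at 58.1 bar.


Output = sensitivity * Vex * P.
Vout = 4.22 * 7.5 * 58.1
Vout = 31.65 * 58.1
Vout = 1838.87 mV

1838.87 mV


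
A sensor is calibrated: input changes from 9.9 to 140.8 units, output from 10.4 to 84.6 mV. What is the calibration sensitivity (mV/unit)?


Sensitivity = (y2 - y1) / (x2 - x1).
S = (84.6 - 10.4) / (140.8 - 9.9)
S = 74.2 / 130.9
S = 0.5668 mV/unit

0.5668 mV/unit


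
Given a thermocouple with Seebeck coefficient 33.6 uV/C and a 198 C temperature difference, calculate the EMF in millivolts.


The thermocouple output V = sensitivity * dT.
V = 33.6 uV/C * 198 C
V = 6652.8 uV
V = 6.653 mV

6.653 mV


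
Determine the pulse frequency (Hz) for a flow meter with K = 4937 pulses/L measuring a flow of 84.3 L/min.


Frequency = K * Q / 60 (converting L/min to L/s).
f = 4937 * 84.3 / 60
f = 416189.1 / 60
f = 6936.48 Hz

6936.48 Hz


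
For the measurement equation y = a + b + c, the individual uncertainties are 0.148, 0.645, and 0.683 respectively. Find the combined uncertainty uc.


For a sum of independent quantities, uc = sqrt(u1^2 + u2^2 + u3^2).
uc = sqrt(0.148^2 + 0.645^2 + 0.683^2)
uc = sqrt(0.021904 + 0.416025 + 0.466489)
uc = 0.951

0.951


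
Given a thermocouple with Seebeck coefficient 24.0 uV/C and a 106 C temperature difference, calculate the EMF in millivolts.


The thermocouple output V = sensitivity * dT.
V = 24.0 uV/C * 106 C
V = 2544.0 uV
V = 2.544 mV

2.544 mV


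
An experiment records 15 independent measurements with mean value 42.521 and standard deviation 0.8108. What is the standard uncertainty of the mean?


The standard uncertainty for Type A evaluation is u = s / sqrt(n).
u = 0.8108 / sqrt(15)
u = 0.8108 / 3.873
u = 0.2093

0.2093


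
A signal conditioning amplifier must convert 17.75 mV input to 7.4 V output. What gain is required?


Gain = Vout / Vin (converting to same units).
G = 7.4 V / 17.75 mV
G = 7400.0 mV / 17.75 mV
G = 416.9

416.9


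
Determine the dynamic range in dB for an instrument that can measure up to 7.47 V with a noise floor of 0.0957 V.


Dynamic range = 20 * log10(Vmax / Vnoise).
DR = 20 * log10(7.47 / 0.0957)
DR = 20 * log10(78.06)
DR = 37.85 dB

37.85 dB


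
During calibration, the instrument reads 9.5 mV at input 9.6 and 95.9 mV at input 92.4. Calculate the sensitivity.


Sensitivity = (y2 - y1) / (x2 - x1).
S = (95.9 - 9.5) / (92.4 - 9.6)
S = 86.4 / 82.8
S = 1.0435 mV/unit

1.0435 mV/unit


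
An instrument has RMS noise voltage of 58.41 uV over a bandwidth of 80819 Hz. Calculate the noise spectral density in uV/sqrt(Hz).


Noise spectral density = Vrms / sqrt(BW).
NSD = 58.41 / sqrt(80819)
NSD = 58.41 / 284.2868
NSD = 0.2055 uV/sqrt(Hz)

0.2055 uV/sqrt(Hz)


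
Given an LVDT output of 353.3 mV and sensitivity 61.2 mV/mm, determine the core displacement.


Displacement = Vout / sensitivity.
d = 353.3 / 61.2
d = 5.773 mm

5.773 mm


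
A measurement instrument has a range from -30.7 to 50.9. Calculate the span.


Span = upper range - lower range.
Span = 50.9 - (-30.7)
Span = 81.6

81.6


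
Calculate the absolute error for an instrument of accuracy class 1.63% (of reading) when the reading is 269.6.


Absolute error = (accuracy% / 100) * reading.
Error = (1.63 / 100) * 269.6
Error = 0.0163 * 269.6
Error = 4.3945

4.3945


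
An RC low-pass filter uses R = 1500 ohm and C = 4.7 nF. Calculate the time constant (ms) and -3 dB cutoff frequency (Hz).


Time constant: tau = R * C.
tau = 1500 * 4.70e-09 = 7.05e-06 s
tau = 0.0071 ms
Cutoff frequency: fc = 1 / (2*pi*R*C).
fc = 1 / (2*pi*7.05e-06) = 22575.17 Hz

tau = 0.0071 ms, fc = 22575.17 Hz


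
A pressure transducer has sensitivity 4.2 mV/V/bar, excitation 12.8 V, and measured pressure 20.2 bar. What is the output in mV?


Output = sensitivity * Vex * P.
Vout = 4.2 * 12.8 * 20.2
Vout = 53.76 * 20.2
Vout = 1085.95 mV

1085.95 mV


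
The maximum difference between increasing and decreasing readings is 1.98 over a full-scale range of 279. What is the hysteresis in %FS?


Hysteresis = (max difference / full scale) * 100%.
H = (1.98 / 279) * 100
H = 0.71 %FS

0.71 %FS


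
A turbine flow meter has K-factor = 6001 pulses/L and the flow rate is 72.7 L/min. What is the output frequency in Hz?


Frequency = K * Q / 60 (converting L/min to L/s).
f = 6001 * 72.7 / 60
f = 436272.7 / 60
f = 7271.21 Hz

7271.21 Hz


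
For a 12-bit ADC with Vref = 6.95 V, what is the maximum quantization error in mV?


The maximum quantization error is +/- LSB/2.
LSB = Vref / 2^n = 6.95 / 4096 = 0.00169678 V
Max error = LSB / 2 = 0.00169678 / 2 = 0.00084839 V
Max error = 0.8484 mV

0.8484 mV


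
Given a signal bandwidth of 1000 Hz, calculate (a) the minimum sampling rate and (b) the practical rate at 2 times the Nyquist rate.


By Nyquist theorem, fs_min = 2 * fmax.
fs_min = 2 * 1000 = 2000 Hz
Practical rate = 2 * fs_min = 2 * 2000 = 4000 Hz

fs_min = 2000 Hz, fs_practical = 4000 Hz


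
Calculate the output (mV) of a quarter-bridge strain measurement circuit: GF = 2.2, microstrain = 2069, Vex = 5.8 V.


Quarter bridge output: Vout = (GF * epsilon * Vex) / 4.
Vout = (2.2 * 2069e-6 * 5.8) / 4
Vout = 0.02640044 / 4 V
Vout = 0.00660011 V = 6.6001 mV

6.6001 mV


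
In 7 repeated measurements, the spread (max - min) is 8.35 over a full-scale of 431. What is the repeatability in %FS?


Repeatability = (spread / full scale) * 100%.
R = (8.35 / 431) * 100
R = 1.937 %FS

1.937 %FS


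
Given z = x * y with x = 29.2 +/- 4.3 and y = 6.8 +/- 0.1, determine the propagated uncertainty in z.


For a product z = x*y, the relative uncertainty is:
uz/z = sqrt((ux/x)^2 + (uy/y)^2)
Relative uncertainties: ux/x = 4.3/29.2 = 0.14726
uy/y = 0.1/6.8 = 0.014706
z = 29.2 * 6.8 = 198.6
uz = 198.6 * sqrt(0.14726^2 + 0.014706^2) = 29.385

29.385


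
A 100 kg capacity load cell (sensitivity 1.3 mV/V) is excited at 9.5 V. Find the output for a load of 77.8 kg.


Vout = rated_output * Vex * (load / capacity).
Vout = 1.3 * 9.5 * (77.8 / 100)
Vout = 1.3 * 9.5 * 0.778
Vout = 9.608 mV

9.608 mV


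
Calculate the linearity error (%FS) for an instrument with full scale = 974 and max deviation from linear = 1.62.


Linearity error = (max deviation / full scale) * 100%.
Linearity = (1.62 / 974) * 100
Linearity = 0.166 %FS

0.166 %FS


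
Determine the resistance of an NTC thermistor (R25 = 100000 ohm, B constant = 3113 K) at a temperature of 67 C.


NTC thermistor equation: Rt = R25 * exp(B * (1/T - 1/T25)).
T in Kelvin: 340.15 K, T25 = 298.15 K
1/T - 1/T25 = 1/340.15 - 1/298.15 = -0.00041414
B * (1/T - 1/T25) = 3113 * -0.00041414 = -1.2892
Rt = 100000 * exp(-1.2892) = 27548.9 ohm

27548.9 ohm


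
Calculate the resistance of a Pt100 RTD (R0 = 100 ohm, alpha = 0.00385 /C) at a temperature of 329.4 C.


The RTD equation: Rt = R0 * (1 + alpha * T).
Rt = 100 * (1 + 0.00385 * 329.4)
Rt = 100 * (1 + 1.26819)
Rt = 100 * 2.26819
Rt = 226.819 ohm

226.819 ohm


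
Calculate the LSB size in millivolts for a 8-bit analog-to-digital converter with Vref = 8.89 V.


The resolution (LSB) of an ADC is Vref / 2^n.
LSB = 8.89 / 2^8
LSB = 8.89 / 256
LSB = 0.03472656 V = 34.7265625 mV

34.7265625 mV


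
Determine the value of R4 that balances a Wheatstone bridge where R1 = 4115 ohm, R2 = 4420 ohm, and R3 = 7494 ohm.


At balance: R1*R4 = R2*R3, so R4 = R2*R3/R1.
R4 = 4420 * 7494 / 4115
R4 = 33123480 / 4115
R4 = 8049.45 ohm

8049.45 ohm


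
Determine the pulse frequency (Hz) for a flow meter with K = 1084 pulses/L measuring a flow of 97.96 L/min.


Frequency = K * Q / 60 (converting L/min to L/s).
f = 1084 * 97.96 / 60
f = 106188.64 / 60
f = 1769.81 Hz

1769.81 Hz


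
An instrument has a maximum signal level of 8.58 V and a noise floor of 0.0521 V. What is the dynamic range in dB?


Dynamic range = 20 * log10(Vmax / Vnoise).
DR = 20 * log10(8.58 / 0.0521)
DR = 20 * log10(164.68)
DR = 44.33 dB

44.33 dB


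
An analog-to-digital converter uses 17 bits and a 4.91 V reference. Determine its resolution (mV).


The resolution (LSB) of an ADC is Vref / 2^n.
LSB = 4.91 / 2^17
LSB = 4.91 / 131072
LSB = 3.746e-05 V = 0.03746033 mV

0.03746033 mV


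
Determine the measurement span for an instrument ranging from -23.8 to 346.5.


Span = upper range - lower range.
Span = 346.5 - (-23.8)
Span = 370.3

370.3


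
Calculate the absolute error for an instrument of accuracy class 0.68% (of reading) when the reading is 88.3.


Absolute error = (accuracy% / 100) * reading.
Error = (0.68 / 100) * 88.3
Error = 0.0068 * 88.3
Error = 0.6004

0.6004


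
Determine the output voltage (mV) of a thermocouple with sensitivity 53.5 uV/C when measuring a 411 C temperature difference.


The thermocouple output V = sensitivity * dT.
V = 53.5 uV/C * 411 C
V = 21988.5 uV
V = 21.988 mV

21.988 mV


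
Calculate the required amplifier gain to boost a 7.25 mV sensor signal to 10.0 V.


Gain = Vout / Vin (converting to same units).
G = 10.0 V / 7.25 mV
G = 10000.0 mV / 7.25 mV
G = 1379.31

1379.31


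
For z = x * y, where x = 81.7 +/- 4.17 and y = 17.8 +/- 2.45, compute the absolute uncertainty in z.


For a product z = x*y, the relative uncertainty is:
uz/z = sqrt((ux/x)^2 + (uy/y)^2)
Relative uncertainties: ux/x = 4.17/81.7 = 0.05104
uy/y = 2.45/17.8 = 0.13764
z = 81.7 * 17.8 = 1454.3
uz = 1454.3 * sqrt(0.05104^2 + 0.13764^2) = 213.484

213.484


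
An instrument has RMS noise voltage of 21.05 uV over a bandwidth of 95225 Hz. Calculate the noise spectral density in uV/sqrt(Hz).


Noise spectral density = Vrms / sqrt(BW).
NSD = 21.05 / sqrt(95225)
NSD = 21.05 / 308.5855
NSD = 0.0682 uV/sqrt(Hz)

0.0682 uV/sqrt(Hz)


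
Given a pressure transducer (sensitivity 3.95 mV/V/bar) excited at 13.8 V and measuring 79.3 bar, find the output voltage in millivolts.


Output = sensitivity * Vex * P.
Vout = 3.95 * 13.8 * 79.3
Vout = 54.51 * 79.3
Vout = 4322.64 mV

4322.64 mV


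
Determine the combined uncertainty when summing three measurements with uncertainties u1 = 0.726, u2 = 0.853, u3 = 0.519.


For a sum of independent quantities, uc = sqrt(u1^2 + u2^2 + u3^2).
uc = sqrt(0.726^2 + 0.853^2 + 0.519^2)
uc = sqrt(0.527076 + 0.727609 + 0.269361)
uc = 1.2345

1.2345


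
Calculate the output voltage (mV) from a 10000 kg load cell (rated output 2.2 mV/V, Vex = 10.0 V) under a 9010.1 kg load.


Vout = rated_output * Vex * (load / capacity).
Vout = 2.2 * 10.0 * (9010.1 / 10000)
Vout = 2.2 * 10.0 * 0.90101
Vout = 19.822 mV

19.822 mV


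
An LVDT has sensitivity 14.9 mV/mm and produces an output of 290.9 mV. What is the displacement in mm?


Displacement = Vout / sensitivity.
d = 290.9 / 14.9
d = 19.523 mm

19.523 mm


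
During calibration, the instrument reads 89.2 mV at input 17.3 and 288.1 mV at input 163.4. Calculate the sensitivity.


Sensitivity = (y2 - y1) / (x2 - x1).
S = (288.1 - 89.2) / (163.4 - 17.3)
S = 198.9 / 146.1
S = 1.3614 mV/unit

1.3614 mV/unit


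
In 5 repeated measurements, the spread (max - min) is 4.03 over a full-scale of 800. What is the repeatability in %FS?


Repeatability = (spread / full scale) * 100%.
R = (4.03 / 800) * 100
R = 0.504 %FS

0.504 %FS


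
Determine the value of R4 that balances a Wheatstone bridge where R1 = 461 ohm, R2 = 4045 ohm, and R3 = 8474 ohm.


At balance: R1*R4 = R2*R3, so R4 = R2*R3/R1.
R4 = 4045 * 8474 / 461
R4 = 34277330 / 461
R4 = 74354.3 ohm

74354.3 ohm


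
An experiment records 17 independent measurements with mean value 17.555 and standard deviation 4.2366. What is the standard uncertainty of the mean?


The standard uncertainty for Type A evaluation is u = s / sqrt(n).
u = 4.2366 / sqrt(17)
u = 4.2366 / 4.1231
u = 1.0275

1.0275


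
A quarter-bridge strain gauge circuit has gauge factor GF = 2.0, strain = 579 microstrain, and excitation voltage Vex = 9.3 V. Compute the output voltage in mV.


Quarter bridge output: Vout = (GF * epsilon * Vex) / 4.
Vout = (2.0 * 579e-6 * 9.3) / 4
Vout = 0.0107694 / 4 V
Vout = 0.00269235 V = 2.6924 mV

2.6924 mV


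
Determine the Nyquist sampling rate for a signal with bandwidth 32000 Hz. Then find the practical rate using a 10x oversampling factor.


By Nyquist theorem, fs_min = 2 * fmax.
fs_min = 2 * 32000 = 64000 Hz
Practical rate = 10 * fs_min = 10 * 64000 = 640000 Hz

fs_min = 64000 Hz, fs_practical = 640000 Hz


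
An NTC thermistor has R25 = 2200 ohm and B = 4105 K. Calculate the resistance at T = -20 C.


NTC thermistor equation: Rt = R25 * exp(B * (1/T - 1/T25)).
T in Kelvin: 253.15 K, T25 = 298.15 K
1/T - 1/T25 = 1/253.15 - 1/298.15 = 0.00059621
B * (1/T - 1/T25) = 4105 * 0.00059621 = 2.4474
Rt = 2200 * exp(2.4474) = 25429.3 ohm

25429.3 ohm


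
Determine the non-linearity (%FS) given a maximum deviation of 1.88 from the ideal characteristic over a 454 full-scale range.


Linearity error = (max deviation / full scale) * 100%.
Linearity = (1.88 / 454) * 100
Linearity = 0.414 %FS

0.414 %FS


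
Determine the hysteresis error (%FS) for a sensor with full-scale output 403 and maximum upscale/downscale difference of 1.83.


Hysteresis = (max difference / full scale) * 100%.
H = (1.83 / 403) * 100
H = 0.454 %FS

0.454 %FS


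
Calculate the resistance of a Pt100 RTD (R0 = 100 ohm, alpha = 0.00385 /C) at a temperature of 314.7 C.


The RTD equation: Rt = R0 * (1 + alpha * T).
Rt = 100 * (1 + 0.00385 * 314.7)
Rt = 100 * (1 + 1.211595)
Rt = 100 * 2.211595
Rt = 221.16 ohm

221.16 ohm


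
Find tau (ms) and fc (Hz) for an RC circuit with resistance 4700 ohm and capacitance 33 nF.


Time constant: tau = R * C.
tau = 4700 * 3.30e-08 = 0.0001551 s
tau = 0.1551 ms
Cutoff frequency: fc = 1 / (2*pi*R*C).
fc = 1 / (2*pi*0.0001551) = 1026.14 Hz

tau = 0.1551 ms, fc = 1026.14 Hz


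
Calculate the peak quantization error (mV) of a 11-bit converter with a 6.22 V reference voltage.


The maximum quantization error is +/- LSB/2.
LSB = Vref / 2^n = 6.22 / 2048 = 0.00303711 V
Max error = LSB / 2 = 0.00303711 / 2 = 0.00151855 V
Max error = 1.5186 mV

1.5186 mV


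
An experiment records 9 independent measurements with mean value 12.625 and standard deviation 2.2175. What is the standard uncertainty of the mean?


The standard uncertainty for Type A evaluation is u = s / sqrt(n).
u = 2.2175 / sqrt(9)
u = 2.2175 / 3.0
u = 0.7392

0.7392


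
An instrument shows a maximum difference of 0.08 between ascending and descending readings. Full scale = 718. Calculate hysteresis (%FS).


Hysteresis = (max difference / full scale) * 100%.
H = (0.08 / 718) * 100
H = 0.011 %FS

0.011 %FS


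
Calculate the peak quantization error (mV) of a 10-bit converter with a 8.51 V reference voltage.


The maximum quantization error is +/- LSB/2.
LSB = Vref / 2^n = 8.51 / 1024 = 0.00831055 V
Max error = LSB / 2 = 0.00831055 / 2 = 0.00415527 V
Max error = 4.1553 mV

4.1553 mV


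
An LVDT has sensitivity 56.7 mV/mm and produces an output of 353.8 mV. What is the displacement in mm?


Displacement = Vout / sensitivity.
d = 353.8 / 56.7
d = 6.24 mm

6.24 mm


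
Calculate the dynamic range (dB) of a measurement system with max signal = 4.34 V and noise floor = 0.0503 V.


Dynamic range = 20 * log10(Vmax / Vnoise).
DR = 20 * log10(4.34 / 0.0503)
DR = 20 * log10(86.28)
DR = 38.72 dB

38.72 dB


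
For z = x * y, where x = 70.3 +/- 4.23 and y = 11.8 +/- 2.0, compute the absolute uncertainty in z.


For a product z = x*y, the relative uncertainty is:
uz/z = sqrt((ux/x)^2 + (uy/y)^2)
Relative uncertainties: ux/x = 4.23/70.3 = 0.060171
uy/y = 2.0/11.8 = 0.169492
z = 70.3 * 11.8 = 829.5
uz = 829.5 * sqrt(0.060171^2 + 0.169492^2) = 149.197

149.197


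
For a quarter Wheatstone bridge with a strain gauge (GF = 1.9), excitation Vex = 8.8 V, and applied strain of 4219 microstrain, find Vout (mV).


Quarter bridge output: Vout = (GF * epsilon * Vex) / 4.
Vout = (1.9 * 4219e-6 * 8.8) / 4
Vout = 0.07054168 / 4 V
Vout = 0.01763542 V = 17.6354 mV

17.6354 mV


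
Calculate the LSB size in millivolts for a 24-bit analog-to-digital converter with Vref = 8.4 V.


The resolution (LSB) of an ADC is Vref / 2^n.
LSB = 8.4 / 2^24
LSB = 8.4 / 16777216
LSB = 5e-07 V = 0.00050068 mV

0.00050068 mV


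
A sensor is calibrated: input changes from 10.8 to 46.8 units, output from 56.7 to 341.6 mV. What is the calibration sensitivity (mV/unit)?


Sensitivity = (y2 - y1) / (x2 - x1).
S = (341.6 - 56.7) / (46.8 - 10.8)
S = 284.9 / 36.0
S = 7.9139 mV/unit

7.9139 mV/unit


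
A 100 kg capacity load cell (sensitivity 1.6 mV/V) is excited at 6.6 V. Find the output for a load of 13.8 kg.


Vout = rated_output * Vex * (load / capacity).
Vout = 1.6 * 6.6 * (13.8 / 100)
Vout = 1.6 * 6.6 * 0.138
Vout = 1.457 mV

1.457 mV


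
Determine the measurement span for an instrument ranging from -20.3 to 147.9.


Span = upper range - lower range.
Span = 147.9 - (-20.3)
Span = 168.2

168.2


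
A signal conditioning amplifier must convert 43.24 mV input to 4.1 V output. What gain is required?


Gain = Vout / Vin (converting to same units).
G = 4.1 V / 43.24 mV
G = 4100.0 mV / 43.24 mV
G = 94.82

94.82


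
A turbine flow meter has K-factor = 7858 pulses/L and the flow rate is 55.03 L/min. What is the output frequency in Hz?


Frequency = K * Q / 60 (converting L/min to L/s).
f = 7858 * 55.03 / 60
f = 432425.74 / 60
f = 7207.1 Hz

7207.1 Hz


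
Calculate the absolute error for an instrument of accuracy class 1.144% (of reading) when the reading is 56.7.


Absolute error = (accuracy% / 100) * reading.
Error = (1.144 / 100) * 56.7
Error = 0.01144 * 56.7
Error = 0.6486

0.6486


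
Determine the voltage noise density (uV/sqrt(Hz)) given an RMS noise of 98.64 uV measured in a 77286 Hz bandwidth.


Noise spectral density = Vrms / sqrt(BW).
NSD = 98.64 / sqrt(77286)
NSD = 98.64 / 278.0036
NSD = 0.3548 uV/sqrt(Hz)

0.3548 uV/sqrt(Hz)


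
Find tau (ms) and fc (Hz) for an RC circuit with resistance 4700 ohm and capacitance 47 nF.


Time constant: tau = R * C.
tau = 4700 * 4.70e-08 = 0.0002209 s
tau = 0.2209 ms
Cutoff frequency: fc = 1 / (2*pi*R*C).
fc = 1 / (2*pi*0.0002209) = 720.48 Hz

tau = 0.2209 ms, fc = 720.48 Hz


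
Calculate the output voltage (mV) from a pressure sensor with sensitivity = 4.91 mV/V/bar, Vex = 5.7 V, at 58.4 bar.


Output = sensitivity * Vex * P.
Vout = 4.91 * 5.7 * 58.4
Vout = 27.987 * 58.4
Vout = 1634.44 mV

1634.44 mV


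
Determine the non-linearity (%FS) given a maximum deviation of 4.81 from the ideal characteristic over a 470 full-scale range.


Linearity error = (max deviation / full scale) * 100%.
Linearity = (4.81 / 470) * 100
Linearity = 1.023 %FS

1.023 %FS


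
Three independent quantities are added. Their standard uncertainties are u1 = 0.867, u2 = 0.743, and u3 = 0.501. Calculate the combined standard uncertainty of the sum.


For a sum of independent quantities, uc = sqrt(u1^2 + u2^2 + u3^2).
uc = sqrt(0.867^2 + 0.743^2 + 0.501^2)
uc = sqrt(0.751689 + 0.552049 + 0.251001)
uc = 1.2469

1.2469


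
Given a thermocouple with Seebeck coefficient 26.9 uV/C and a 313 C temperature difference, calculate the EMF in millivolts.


The thermocouple output V = sensitivity * dT.
V = 26.9 uV/C * 313 C
V = 8419.7 uV
V = 8.42 mV

8.42 mV


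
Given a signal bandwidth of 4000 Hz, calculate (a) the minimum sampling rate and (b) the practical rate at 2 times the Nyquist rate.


By Nyquist theorem, fs_min = 2 * fmax.
fs_min = 2 * 4000 = 8000 Hz
Practical rate = 2 * fs_min = 2 * 8000 = 16000 Hz

fs_min = 8000 Hz, fs_practical = 16000 Hz


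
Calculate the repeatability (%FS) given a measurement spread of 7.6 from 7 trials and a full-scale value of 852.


Repeatability = (spread / full scale) * 100%.
R = (7.6 / 852) * 100
R = 0.892 %FS

0.892 %FS


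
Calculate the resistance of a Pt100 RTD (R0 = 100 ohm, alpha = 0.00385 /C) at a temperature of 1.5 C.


The RTD equation: Rt = R0 * (1 + alpha * T).
Rt = 100 * (1 + 0.00385 * 1.5)
Rt = 100 * (1 + 0.005775)
Rt = 100 * 1.005775
Rt = 100.578 ohm

100.578 ohm


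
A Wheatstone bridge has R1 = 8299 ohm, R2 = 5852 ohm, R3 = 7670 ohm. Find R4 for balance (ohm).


At balance: R1*R4 = R2*R3, so R4 = R2*R3/R1.
R4 = 5852 * 7670 / 8299
R4 = 44884840 / 8299
R4 = 5408.46 ohm

5408.46 ohm


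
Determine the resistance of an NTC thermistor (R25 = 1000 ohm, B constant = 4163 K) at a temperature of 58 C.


NTC thermistor equation: Rt = R25 * exp(B * (1/T - 1/T25)).
T in Kelvin: 331.15 K, T25 = 298.15 K
1/T - 1/T25 = 1/331.15 - 1/298.15 = -0.00033424
B * (1/T - 1/T25) = 4163 * -0.00033424 = -1.3914
Rt = 1000 * exp(-1.3914) = 248.7 ohm

248.7 ohm


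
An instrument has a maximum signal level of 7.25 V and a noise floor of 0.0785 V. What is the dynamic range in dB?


Dynamic range = 20 * log10(Vmax / Vnoise).
DR = 20 * log10(7.25 / 0.0785)
DR = 20 * log10(92.36)
DR = 39.31 dB

39.31 dB


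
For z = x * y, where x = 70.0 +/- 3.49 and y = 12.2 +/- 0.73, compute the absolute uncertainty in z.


For a product z = x*y, the relative uncertainty is:
uz/z = sqrt((ux/x)^2 + (uy/y)^2)
Relative uncertainties: ux/x = 3.49/70.0 = 0.049857
uy/y = 0.73/12.2 = 0.059836
z = 70.0 * 12.2 = 854.0
uz = 854.0 * sqrt(0.049857^2 + 0.059836^2) = 66.514

66.514


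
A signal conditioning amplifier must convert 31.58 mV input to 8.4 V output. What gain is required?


Gain = Vout / Vin (converting to same units).
G = 8.4 V / 31.58 mV
G = 8400.0 mV / 31.58 mV
G = 265.99

265.99


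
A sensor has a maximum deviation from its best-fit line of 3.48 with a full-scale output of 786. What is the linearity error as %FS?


Linearity error = (max deviation / full scale) * 100%.
Linearity = (3.48 / 786) * 100
Linearity = 0.443 %FS

0.443 %FS


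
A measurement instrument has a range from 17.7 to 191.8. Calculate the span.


Span = upper range - lower range.
Span = 191.8 - (17.7)
Span = 174.1

174.1


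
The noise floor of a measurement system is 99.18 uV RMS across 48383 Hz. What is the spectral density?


Noise spectral density = Vrms / sqrt(BW).
NSD = 99.18 / sqrt(48383)
NSD = 99.18 / 219.9614
NSD = 0.4509 uV/sqrt(Hz)

0.4509 uV/sqrt(Hz)


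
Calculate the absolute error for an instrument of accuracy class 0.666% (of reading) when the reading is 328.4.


Absolute error = (accuracy% / 100) * reading.
Error = (0.666 / 100) * 328.4
Error = 0.00666 * 328.4
Error = 2.1871

2.1871


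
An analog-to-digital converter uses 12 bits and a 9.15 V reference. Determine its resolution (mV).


The resolution (LSB) of an ADC is Vref / 2^n.
LSB = 9.15 / 2^12
LSB = 9.15 / 4096
LSB = 0.00223389 V = 2.23388672 mV

2.23388672 mV


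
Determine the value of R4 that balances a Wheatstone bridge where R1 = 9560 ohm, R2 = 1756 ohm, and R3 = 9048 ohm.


At balance: R1*R4 = R2*R3, so R4 = R2*R3/R1.
R4 = 1756 * 9048 / 9560
R4 = 15888288 / 9560
R4 = 1661.95 ohm

1661.95 ohm


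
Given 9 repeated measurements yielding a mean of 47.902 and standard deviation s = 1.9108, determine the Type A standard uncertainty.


The standard uncertainty for Type A evaluation is u = s / sqrt(n).
u = 1.9108 / sqrt(9)
u = 1.9108 / 3.0
u = 0.6369

0.6369


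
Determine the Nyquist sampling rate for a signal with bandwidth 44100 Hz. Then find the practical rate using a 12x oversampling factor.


By Nyquist theorem, fs_min = 2 * fmax.
fs_min = 2 * 44100 = 88200 Hz
Practical rate = 12 * fs_min = 12 * 88200 = 1058400 Hz

fs_min = 88200 Hz, fs_practical = 1058400 Hz


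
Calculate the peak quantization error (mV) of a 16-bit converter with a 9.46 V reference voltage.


The maximum quantization error is +/- LSB/2.
LSB = Vref / 2^n = 9.46 / 65536 = 0.00014435 V
Max error = LSB / 2 = 0.00014435 / 2 = 7.217e-05 V
Max error = 0.0722 mV

0.0722 mV


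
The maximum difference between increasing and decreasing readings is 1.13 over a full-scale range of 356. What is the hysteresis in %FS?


Hysteresis = (max difference / full scale) * 100%.
H = (1.13 / 356) * 100
H = 0.317 %FS

0.317 %FS


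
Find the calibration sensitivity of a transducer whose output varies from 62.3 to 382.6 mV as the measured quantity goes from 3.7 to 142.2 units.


Sensitivity = (y2 - y1) / (x2 - x1).
S = (382.6 - 62.3) / (142.2 - 3.7)
S = 320.3 / 138.5
S = 2.3126 mV/unit

2.3126 mV/unit


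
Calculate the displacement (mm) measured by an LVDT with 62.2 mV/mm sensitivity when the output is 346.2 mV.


Displacement = Vout / sensitivity.
d = 346.2 / 62.2
d = 5.566 mm

5.566 mm


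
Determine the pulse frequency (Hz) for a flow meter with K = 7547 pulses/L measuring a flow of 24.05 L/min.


Frequency = K * Q / 60 (converting L/min to L/s).
f = 7547 * 24.05 / 60
f = 181505.35 / 60
f = 3025.09 Hz

3025.09 Hz


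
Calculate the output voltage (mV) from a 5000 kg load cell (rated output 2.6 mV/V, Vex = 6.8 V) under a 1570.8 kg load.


Vout = rated_output * Vex * (load / capacity).
Vout = 2.6 * 6.8 * (1570.8 / 5000)
Vout = 2.6 * 6.8 * 0.31416
Vout = 5.554 mV

5.554 mV


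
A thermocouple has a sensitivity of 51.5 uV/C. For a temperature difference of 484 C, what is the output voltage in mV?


The thermocouple output V = sensitivity * dT.
V = 51.5 uV/C * 484 C
V = 24926.0 uV
V = 24.926 mV

24.926 mV


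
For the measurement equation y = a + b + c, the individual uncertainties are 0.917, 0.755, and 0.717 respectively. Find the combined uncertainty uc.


For a sum of independent quantities, uc = sqrt(u1^2 + u2^2 + u3^2).
uc = sqrt(0.917^2 + 0.755^2 + 0.717^2)
uc = sqrt(0.840889 + 0.570025 + 0.514089)
uc = 1.3874

1.3874


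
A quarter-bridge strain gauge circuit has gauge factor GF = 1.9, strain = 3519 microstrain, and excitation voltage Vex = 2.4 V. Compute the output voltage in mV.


Quarter bridge output: Vout = (GF * epsilon * Vex) / 4.
Vout = (1.9 * 3519e-6 * 2.4) / 4
Vout = 0.01604664 / 4 V
Vout = 0.00401166 V = 4.0117 mV

4.0117 mV


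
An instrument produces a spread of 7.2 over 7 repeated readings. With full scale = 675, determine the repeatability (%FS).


Repeatability = (spread / full scale) * 100%.
R = (7.2 / 675) * 100
R = 1.067 %FS

1.067 %FS


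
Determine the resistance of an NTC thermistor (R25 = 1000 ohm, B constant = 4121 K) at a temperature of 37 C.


NTC thermistor equation: Rt = R25 * exp(B * (1/T - 1/T25)).
T in Kelvin: 310.15 K, T25 = 298.15 K
1/T - 1/T25 = 1/310.15 - 1/298.15 = -0.00012977
B * (1/T - 1/T25) = 4121 * -0.00012977 = -0.5348
Rt = 1000 * exp(-0.5348) = 585.8 ohm

585.8 ohm


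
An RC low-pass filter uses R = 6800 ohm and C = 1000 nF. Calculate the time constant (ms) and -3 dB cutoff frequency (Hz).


Time constant: tau = R * C.
tau = 6800 * 1.00e-06 = 0.0068 s
tau = 6.8 ms
Cutoff frequency: fc = 1 / (2*pi*R*C).
fc = 1 / (2*pi*0.0068) = 23.41 Hz

tau = 6.8 ms, fc = 23.41 Hz


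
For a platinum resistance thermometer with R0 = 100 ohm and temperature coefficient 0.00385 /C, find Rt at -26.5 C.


The RTD equation: Rt = R0 * (1 + alpha * T).
Rt = 100 * (1 + 0.00385 * -26.5)
Rt = 100 * (1 + -0.102025)
Rt = 100 * 0.897975
Rt = 89.797 ohm

89.797 ohm


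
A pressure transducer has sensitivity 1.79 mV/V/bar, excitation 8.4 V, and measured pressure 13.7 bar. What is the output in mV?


Output = sensitivity * Vex * P.
Vout = 1.79 * 8.4 * 13.7
Vout = 15.036 * 13.7
Vout = 205.99 mV

205.99 mV


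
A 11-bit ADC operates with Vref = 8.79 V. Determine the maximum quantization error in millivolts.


The maximum quantization error is +/- LSB/2.
LSB = Vref / 2^n = 8.79 / 2048 = 0.00429199 V
Max error = LSB / 2 = 0.00429199 / 2 = 0.002146 V
Max error = 2.146 mV

2.146 mV


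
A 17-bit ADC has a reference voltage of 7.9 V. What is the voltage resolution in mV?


The resolution (LSB) of an ADC is Vref / 2^n.
LSB = 7.9 / 2^17
LSB = 7.9 / 131072
LSB = 6.027e-05 V = 0.06027222 mV

0.06027222 mV


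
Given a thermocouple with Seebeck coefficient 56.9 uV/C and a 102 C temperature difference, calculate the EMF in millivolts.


The thermocouple output V = sensitivity * dT.
V = 56.9 uV/C * 102 C
V = 5803.8 uV
V = 5.804 mV

5.804 mV


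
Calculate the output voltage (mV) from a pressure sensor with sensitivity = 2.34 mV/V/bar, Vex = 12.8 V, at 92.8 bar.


Output = sensitivity * Vex * P.
Vout = 2.34 * 12.8 * 92.8
Vout = 29.952 * 92.8
Vout = 2779.55 mV

2779.55 mV


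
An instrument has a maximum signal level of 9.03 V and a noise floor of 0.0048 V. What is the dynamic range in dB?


Dynamic range = 20 * log10(Vmax / Vnoise).
DR = 20 * log10(9.03 / 0.0048)
DR = 20 * log10(1881.25)
DR = 65.49 dB

65.49 dB


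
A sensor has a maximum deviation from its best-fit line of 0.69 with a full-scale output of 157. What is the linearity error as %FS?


Linearity error = (max deviation / full scale) * 100%.
Linearity = (0.69 / 157) * 100
Linearity = 0.439 %FS

0.439 %FS


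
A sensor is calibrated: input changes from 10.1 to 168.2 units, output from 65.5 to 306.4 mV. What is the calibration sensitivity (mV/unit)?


Sensitivity = (y2 - y1) / (x2 - x1).
S = (306.4 - 65.5) / (168.2 - 10.1)
S = 240.9 / 158.1
S = 1.5237 mV/unit

1.5237 mV/unit


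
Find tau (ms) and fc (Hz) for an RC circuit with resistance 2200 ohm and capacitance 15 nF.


Time constant: tau = R * C.
tau = 2200 * 1.50e-08 = 3.3e-05 s
tau = 0.033 ms
Cutoff frequency: fc = 1 / (2*pi*R*C).
fc = 1 / (2*pi*3.3e-05) = 4822.88 Hz

tau = 0.033 ms, fc = 4822.88 Hz


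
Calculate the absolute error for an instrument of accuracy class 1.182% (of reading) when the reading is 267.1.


Absolute error = (accuracy% / 100) * reading.
Error = (1.182 / 100) * 267.1
Error = 0.01182 * 267.1
Error = 3.1571

3.1571


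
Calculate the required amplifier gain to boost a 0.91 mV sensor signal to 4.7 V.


Gain = Vout / Vin (converting to same units).
G = 4.7 V / 0.91 mV
G = 4700.0 mV / 0.91 mV
G = 5164.84

5164.84


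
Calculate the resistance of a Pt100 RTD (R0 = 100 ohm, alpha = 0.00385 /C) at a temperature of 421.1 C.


The RTD equation: Rt = R0 * (1 + alpha * T).
Rt = 100 * (1 + 0.00385 * 421.1)
Rt = 100 * (1 + 1.621235)
Rt = 100 * 2.621235
Rt = 262.124 ohm

262.124 ohm


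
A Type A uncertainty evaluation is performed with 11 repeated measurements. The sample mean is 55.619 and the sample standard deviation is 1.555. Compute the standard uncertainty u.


The standard uncertainty for Type A evaluation is u = s / sqrt(n).
u = 1.555 / sqrt(11)
u = 1.555 / 3.3166
u = 0.4689

0.4689


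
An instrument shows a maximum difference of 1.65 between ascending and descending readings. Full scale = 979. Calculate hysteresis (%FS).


Hysteresis = (max difference / full scale) * 100%.
H = (1.65 / 979) * 100
H = 0.169 %FS

0.169 %FS


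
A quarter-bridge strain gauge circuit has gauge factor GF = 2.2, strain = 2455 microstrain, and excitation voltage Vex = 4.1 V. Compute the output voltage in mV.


Quarter bridge output: Vout = (GF * epsilon * Vex) / 4.
Vout = (2.2 * 2455e-6 * 4.1) / 4
Vout = 0.0221441 / 4 V
Vout = 0.00553602 V = 5.536 mV

5.536 mV


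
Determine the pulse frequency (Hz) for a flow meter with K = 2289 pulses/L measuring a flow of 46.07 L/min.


Frequency = K * Q / 60 (converting L/min to L/s).
f = 2289 * 46.07 / 60
f = 105454.23 / 60
f = 1757.57 Hz

1757.57 Hz


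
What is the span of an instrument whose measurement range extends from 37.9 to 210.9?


Span = upper range - lower range.
Span = 210.9 - (37.9)
Span = 173.0

173.0


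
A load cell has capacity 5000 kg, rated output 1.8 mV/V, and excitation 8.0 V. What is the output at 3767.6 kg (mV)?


Vout = rated_output * Vex * (load / capacity).
Vout = 1.8 * 8.0 * (3767.6 / 5000)
Vout = 1.8 * 8.0 * 0.75352
Vout = 10.851 mV

10.851 mV


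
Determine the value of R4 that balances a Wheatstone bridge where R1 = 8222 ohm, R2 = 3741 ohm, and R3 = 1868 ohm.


At balance: R1*R4 = R2*R3, so R4 = R2*R3/R1.
R4 = 3741 * 1868 / 8222
R4 = 6988188 / 8222
R4 = 849.94 ohm

849.94 ohm


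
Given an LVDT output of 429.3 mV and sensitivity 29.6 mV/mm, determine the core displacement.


Displacement = Vout / sensitivity.
d = 429.3 / 29.6
d = 14.503 mm

14.503 mm


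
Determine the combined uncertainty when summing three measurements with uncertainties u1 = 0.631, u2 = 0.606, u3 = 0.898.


For a sum of independent quantities, uc = sqrt(u1^2 + u2^2 + u3^2).
uc = sqrt(0.631^2 + 0.606^2 + 0.898^2)
uc = sqrt(0.398161 + 0.367236 + 0.806404)
uc = 1.2537

1.2537


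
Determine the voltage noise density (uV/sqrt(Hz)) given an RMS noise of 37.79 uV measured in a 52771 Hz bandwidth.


Noise spectral density = Vrms / sqrt(BW).
NSD = 37.79 / sqrt(52771)
NSD = 37.79 / 229.7194
NSD = 0.1645 uV/sqrt(Hz)

0.1645 uV/sqrt(Hz)


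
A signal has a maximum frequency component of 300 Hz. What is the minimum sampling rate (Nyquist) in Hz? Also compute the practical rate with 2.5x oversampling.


By Nyquist theorem, fs_min = 2 * fmax.
fs_min = 2 * 300 = 600 Hz
Practical rate = 2.5 * fs_min = 2.5 * 600 = 1500 Hz

fs_min = 600 Hz, fs_practical = 1500 Hz


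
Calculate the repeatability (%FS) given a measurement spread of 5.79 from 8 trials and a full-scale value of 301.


Repeatability = (spread / full scale) * 100%.
R = (5.79 / 301) * 100
R = 1.924 %FS

1.924 %FS


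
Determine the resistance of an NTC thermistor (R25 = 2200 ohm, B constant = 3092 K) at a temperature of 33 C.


NTC thermistor equation: Rt = R25 * exp(B * (1/T - 1/T25)).
T in Kelvin: 306.15 K, T25 = 298.15 K
1/T - 1/T25 = 1/306.15 - 1/298.15 = -8.764e-05
B * (1/T - 1/T25) = 3092 * -8.764e-05 = -0.271
Rt = 2200 * exp(-0.271) = 1677.8 ohm

1677.8 ohm


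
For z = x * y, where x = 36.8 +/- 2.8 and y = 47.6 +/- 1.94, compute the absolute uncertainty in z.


For a product z = x*y, the relative uncertainty is:
uz/z = sqrt((ux/x)^2 + (uy/y)^2)
Relative uncertainties: ux/x = 2.8/36.8 = 0.076087
uy/y = 1.94/47.6 = 0.040756
z = 36.8 * 47.6 = 1751.7
uz = 1751.7 * sqrt(0.076087^2 + 0.040756^2) = 151.196

151.196


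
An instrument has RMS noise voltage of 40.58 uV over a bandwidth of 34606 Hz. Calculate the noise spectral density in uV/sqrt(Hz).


Noise spectral density = Vrms / sqrt(BW).
NSD = 40.58 / sqrt(34606)
NSD = 40.58 / 186.0269
NSD = 0.2181 uV/sqrt(Hz)

0.2181 uV/sqrt(Hz)


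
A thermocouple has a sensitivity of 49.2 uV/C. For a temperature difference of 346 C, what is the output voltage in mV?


The thermocouple output V = sensitivity * dT.
V = 49.2 uV/C * 346 C
V = 17023.2 uV
V = 17.023 mV

17.023 mV


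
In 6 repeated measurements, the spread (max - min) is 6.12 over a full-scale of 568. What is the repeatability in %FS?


Repeatability = (spread / full scale) * 100%.
R = (6.12 / 568) * 100
R = 1.077 %FS

1.077 %FS


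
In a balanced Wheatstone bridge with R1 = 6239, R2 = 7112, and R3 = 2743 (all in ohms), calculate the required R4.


At balance: R1*R4 = R2*R3, so R4 = R2*R3/R1.
R4 = 7112 * 2743 / 6239
R4 = 19508216 / 6239
R4 = 3126.82 ohm

3126.82 ohm


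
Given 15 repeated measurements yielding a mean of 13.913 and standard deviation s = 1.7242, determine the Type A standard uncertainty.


The standard uncertainty for Type A evaluation is u = s / sqrt(n).
u = 1.7242 / sqrt(15)
u = 1.7242 / 3.873
u = 0.4452

0.4452


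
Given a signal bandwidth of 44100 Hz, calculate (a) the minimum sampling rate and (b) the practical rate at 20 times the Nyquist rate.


By Nyquist theorem, fs_min = 2 * fmax.
fs_min = 2 * 44100 = 88200 Hz
Practical rate = 20 * fs_min = 20 * 88200 = 1764000 Hz

fs_min = 88200 Hz, fs_practical = 1764000 Hz
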